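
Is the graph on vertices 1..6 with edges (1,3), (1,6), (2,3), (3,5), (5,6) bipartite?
Yes. Partition: {1, 2, 4, 5}, {3, 6}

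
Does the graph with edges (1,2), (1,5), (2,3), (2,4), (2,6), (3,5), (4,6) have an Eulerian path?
Yes — and in fact it has an Eulerian circuit (the graph is connected and all 6 vertices have even degree)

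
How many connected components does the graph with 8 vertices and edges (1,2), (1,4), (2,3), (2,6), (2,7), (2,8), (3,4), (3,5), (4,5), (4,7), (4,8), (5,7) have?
1 (components: {1, 2, 3, 4, 5, 6, 7, 8})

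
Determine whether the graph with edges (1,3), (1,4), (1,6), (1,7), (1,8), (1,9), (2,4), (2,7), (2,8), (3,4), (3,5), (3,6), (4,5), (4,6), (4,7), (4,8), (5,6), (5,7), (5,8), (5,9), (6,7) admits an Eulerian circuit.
No (4 vertices have odd degree: {2, 4, 6, 7}; Eulerian circuit requires 0)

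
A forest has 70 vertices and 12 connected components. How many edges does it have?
58 (Each of the 12 component trees on V_i vertices has V_i - 1 edges; summing gives V - C = 70 - 12 = 58)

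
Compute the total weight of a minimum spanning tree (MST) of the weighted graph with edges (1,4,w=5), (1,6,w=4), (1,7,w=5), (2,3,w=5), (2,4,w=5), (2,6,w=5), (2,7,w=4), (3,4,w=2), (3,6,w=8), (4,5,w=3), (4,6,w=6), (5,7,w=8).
23 (MST edges: (1,4,w=5), (1,6,w=4), (1,7,w=5), (2,7,w=4), (3,4,w=2), (4,5,w=3); sum of weights 5 + 4 + 5 + 4 + 2 + 3 = 23)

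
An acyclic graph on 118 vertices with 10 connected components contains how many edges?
108 (Each of the 10 component trees on V_i vertices has V_i - 1 edges; summing gives V - C = 118 - 10 = 108)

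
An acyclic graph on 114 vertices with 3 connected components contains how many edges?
111 (Each of the 3 component trees on V_i vertices has V_i - 1 edges; summing gives V - C = 114 - 3 = 111)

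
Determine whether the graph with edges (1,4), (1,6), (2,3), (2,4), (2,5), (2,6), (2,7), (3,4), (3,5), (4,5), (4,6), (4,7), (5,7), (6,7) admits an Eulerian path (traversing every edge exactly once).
Yes (the graph is connected and exactly 2 vertices have odd degree: {2, 3}; any Eulerian path must start and end at those)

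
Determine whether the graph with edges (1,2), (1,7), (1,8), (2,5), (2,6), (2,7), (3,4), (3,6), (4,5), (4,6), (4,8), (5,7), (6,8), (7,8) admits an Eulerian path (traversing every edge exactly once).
Yes (the graph is connected and exactly 2 vertices have odd degree: {1, 5}; any Eulerian path must start and end at those)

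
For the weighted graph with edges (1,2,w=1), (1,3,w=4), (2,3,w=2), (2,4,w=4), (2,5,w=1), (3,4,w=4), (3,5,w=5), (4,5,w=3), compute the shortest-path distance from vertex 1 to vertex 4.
5 (path: 1 -> 2 -> 4; weights 1 + 4 = 5)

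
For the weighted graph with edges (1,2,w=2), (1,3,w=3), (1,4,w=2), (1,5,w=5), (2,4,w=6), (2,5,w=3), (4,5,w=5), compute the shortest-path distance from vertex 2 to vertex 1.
2 (path: 2 -> 1; weights 2 = 2)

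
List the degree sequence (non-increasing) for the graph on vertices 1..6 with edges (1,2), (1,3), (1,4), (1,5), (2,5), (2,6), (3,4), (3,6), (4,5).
[4, 3, 3, 3, 3, 2] (degrees: deg(1)=4, deg(2)=3, deg(3)=3, deg(4)=3, deg(5)=3, deg(6)=2)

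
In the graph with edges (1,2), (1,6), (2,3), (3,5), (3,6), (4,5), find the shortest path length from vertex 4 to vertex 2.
3 (path: 4 -> 5 -> 3 -> 2, 3 edges)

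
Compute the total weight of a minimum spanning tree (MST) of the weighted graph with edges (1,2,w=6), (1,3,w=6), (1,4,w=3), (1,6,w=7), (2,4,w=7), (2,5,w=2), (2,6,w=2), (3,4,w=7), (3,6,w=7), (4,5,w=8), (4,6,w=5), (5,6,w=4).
18 (MST edges: (1,3,w=6), (1,4,w=3), (2,5,w=2), (2,6,w=2), (4,6,w=5); sum of weights 6 + 3 + 2 + 2 + 5 = 18)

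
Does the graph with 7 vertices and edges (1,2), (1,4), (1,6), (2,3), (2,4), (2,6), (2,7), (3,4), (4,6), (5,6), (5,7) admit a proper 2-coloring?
No (odd cycle of length 3: 6 -> 1 -> 4 -> 6)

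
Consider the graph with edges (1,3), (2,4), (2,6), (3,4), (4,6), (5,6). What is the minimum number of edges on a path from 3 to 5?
3 (path: 3 -> 4 -> 6 -> 5, 3 edges)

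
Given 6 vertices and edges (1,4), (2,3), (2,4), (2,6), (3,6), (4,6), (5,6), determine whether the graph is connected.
Yes (BFS from 1 visits [1, 4, 2, 6, 3, 5] — all 6 vertices reached)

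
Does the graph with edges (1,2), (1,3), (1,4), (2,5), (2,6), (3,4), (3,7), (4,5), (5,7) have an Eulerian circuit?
No (6 vertices have odd degree: {1, 2, 3, 4, 5, 6}; Eulerian circuit requires 0)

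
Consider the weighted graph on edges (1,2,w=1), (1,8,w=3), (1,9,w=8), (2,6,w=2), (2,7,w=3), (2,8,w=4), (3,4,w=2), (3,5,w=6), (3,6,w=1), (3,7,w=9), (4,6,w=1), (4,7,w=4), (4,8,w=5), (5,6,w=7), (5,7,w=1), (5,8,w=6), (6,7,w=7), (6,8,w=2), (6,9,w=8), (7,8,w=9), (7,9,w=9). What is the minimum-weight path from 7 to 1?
4 (path: 7 -> 2 -> 1; weights 3 + 1 = 4)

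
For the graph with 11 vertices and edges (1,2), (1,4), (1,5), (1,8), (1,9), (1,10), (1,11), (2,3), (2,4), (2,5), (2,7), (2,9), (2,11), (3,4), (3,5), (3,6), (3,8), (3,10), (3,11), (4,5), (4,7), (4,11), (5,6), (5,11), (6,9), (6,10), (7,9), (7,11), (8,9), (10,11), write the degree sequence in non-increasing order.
[7, 7, 7, 7, 6, 6, 5, 4, 4, 4, 3] (degrees: deg(1)=7, deg(2)=7, deg(3)=7, deg(4)=6, deg(5)=6, deg(6)=4, deg(7)=4, deg(8)=3, deg(9)=5, deg(10)=4, deg(11)=7)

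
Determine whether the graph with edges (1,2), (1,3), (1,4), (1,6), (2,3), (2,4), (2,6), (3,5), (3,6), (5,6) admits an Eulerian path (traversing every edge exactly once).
Yes — and in fact it has an Eulerian circuit (the graph is connected and all 6 vertices have even degree)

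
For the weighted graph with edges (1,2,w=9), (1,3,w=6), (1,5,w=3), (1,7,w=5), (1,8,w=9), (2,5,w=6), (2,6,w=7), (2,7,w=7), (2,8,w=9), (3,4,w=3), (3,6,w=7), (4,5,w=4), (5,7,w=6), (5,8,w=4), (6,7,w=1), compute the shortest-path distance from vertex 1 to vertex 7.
5 (path: 1 -> 7; weights 5 = 5)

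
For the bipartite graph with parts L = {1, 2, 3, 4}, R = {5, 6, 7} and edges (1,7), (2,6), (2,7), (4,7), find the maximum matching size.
2 (matching: (1,7), (2,6); upper bound min(|L|,|R|) = min(4,3) = 3)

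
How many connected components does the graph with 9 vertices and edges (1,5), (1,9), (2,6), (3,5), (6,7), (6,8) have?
3 (components: {1, 3, 5, 9}, {2, 6, 7, 8}, {4})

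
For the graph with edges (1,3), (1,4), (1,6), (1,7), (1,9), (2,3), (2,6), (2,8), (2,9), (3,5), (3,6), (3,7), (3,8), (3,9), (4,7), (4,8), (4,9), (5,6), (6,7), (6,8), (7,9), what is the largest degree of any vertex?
7 (attained at vertex 3)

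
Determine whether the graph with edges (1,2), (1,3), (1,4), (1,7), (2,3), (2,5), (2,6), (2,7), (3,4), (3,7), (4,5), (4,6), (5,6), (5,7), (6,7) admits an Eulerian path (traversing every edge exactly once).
Yes (the graph is connected and exactly 2 vertices have odd degree: {2, 7}; any Eulerian path must start and end at those)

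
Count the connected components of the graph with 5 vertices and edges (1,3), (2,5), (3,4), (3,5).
1 (components: {1, 2, 3, 4, 5})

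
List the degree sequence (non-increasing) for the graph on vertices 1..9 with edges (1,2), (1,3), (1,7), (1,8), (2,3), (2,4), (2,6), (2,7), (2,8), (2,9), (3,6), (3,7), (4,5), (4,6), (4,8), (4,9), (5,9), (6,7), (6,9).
[7, 5, 5, 4, 4, 4, 4, 3, 2] (degrees: deg(1)=4, deg(2)=7, deg(3)=4, deg(4)=5, deg(5)=2, deg(6)=5, deg(7)=4, deg(8)=3, deg(9)=4)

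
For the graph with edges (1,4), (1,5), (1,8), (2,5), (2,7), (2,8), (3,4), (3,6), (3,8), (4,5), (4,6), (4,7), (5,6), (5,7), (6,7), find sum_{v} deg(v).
30 (handshake: sum of degrees = 2|E| = 2 x 15 = 30)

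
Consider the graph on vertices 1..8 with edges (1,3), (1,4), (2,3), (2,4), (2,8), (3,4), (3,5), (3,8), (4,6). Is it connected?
No, it has 2 components: {1, 2, 3, 4, 5, 6, 8}, {7}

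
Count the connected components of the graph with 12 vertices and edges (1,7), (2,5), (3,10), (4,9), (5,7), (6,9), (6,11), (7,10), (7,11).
3 (components: {1, 2, 3, 4, 5, 6, 7, 9, 10, 11}, {8}, {12})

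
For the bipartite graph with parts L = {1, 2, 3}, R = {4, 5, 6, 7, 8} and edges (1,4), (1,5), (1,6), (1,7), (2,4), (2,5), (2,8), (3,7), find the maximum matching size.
3 (matching: (1,6), (2,8), (3,7); upper bound min(|L|,|R|) = min(3,5) = 3)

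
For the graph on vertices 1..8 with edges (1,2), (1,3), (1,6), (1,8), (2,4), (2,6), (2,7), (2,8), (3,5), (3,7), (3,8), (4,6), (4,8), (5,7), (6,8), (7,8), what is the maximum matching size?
4 (matching: (1,6), (2,7), (3,5), (4,8); upper bound floor(n/2) = floor(8/2) = 4)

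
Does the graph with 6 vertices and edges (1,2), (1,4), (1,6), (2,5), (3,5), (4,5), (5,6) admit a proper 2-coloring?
Yes. Partition: {1, 5}, {2, 3, 4, 6}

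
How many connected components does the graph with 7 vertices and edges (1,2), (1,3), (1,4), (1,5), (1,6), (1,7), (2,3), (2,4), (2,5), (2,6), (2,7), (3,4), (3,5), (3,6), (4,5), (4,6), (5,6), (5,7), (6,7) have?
1 (components: {1, 2, 3, 4, 5, 6, 7})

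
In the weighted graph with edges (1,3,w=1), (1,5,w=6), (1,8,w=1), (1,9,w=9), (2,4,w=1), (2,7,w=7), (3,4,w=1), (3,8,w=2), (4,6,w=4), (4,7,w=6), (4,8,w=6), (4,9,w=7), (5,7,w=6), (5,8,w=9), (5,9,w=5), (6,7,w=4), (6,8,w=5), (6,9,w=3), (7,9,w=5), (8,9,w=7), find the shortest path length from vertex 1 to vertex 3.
1 (path: 1 -> 3; weights 1 = 1)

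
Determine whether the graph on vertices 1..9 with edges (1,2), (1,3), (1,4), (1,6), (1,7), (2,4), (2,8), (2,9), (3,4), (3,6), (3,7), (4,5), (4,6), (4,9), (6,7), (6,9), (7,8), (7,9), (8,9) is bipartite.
No (odd cycle of length 3: 4 -> 1 -> 2 -> 4)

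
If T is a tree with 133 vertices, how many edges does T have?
132 (A tree on V vertices has V - 1 edges, so 133 - 1 = 132)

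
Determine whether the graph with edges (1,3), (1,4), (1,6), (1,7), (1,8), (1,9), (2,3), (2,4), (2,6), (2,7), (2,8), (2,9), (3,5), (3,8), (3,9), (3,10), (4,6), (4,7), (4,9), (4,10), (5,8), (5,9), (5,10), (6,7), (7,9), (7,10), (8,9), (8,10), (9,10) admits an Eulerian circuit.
Yes (the graph is connected and all 10 vertices have even degree)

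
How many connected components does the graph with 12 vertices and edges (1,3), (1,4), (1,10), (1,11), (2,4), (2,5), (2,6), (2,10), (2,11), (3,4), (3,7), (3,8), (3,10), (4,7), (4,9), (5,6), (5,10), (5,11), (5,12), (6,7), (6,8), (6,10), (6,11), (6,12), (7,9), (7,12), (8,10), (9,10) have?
1 (components: {1, 2, 3, 4, 5, 6, 7, 8, 9, 10, 11, 12})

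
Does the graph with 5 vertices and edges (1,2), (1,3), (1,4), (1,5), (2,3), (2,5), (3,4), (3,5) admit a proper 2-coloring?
No (odd cycle of length 3: 2 -> 1 -> 3 -> 2)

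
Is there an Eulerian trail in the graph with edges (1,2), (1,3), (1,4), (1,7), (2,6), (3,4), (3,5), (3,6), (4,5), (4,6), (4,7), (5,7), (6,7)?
Yes (the graph is connected and exactly 2 vertices have odd degree: {4, 5}; any Eulerian path must start and end at those)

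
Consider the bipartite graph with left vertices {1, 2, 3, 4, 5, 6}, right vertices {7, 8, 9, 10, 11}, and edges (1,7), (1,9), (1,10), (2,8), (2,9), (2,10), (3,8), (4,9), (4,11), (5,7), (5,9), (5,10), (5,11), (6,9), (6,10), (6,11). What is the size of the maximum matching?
5 (matching: (1,10), (2,9), (3,8), (4,11), (5,7); upper bound min(|L|,|R|) = min(6,5) = 5)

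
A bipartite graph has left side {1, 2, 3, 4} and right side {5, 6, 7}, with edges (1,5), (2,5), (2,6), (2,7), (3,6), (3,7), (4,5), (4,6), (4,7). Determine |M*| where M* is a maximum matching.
3 (matching: (1,5), (2,7), (3,6); upper bound min(|L|,|R|) = min(4,3) = 3)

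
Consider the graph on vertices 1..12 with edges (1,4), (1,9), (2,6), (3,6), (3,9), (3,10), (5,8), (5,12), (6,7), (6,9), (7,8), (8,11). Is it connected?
Yes (BFS from 1 visits [1, 4, 9, 3, 6, 10, 2, 7, 8, 5, 11, 12] — all 12 vertices reached)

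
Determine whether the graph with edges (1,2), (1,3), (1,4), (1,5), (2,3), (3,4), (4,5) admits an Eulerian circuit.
No (2 vertices have odd degree: {3, 4}; Eulerian circuit requires 0)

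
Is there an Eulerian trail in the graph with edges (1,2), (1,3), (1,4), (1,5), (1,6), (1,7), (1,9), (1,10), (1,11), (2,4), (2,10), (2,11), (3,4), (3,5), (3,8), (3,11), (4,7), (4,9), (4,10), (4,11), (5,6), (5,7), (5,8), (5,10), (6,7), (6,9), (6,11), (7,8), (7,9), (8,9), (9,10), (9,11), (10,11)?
No (6 vertices have odd degree: {1, 3, 4, 6, 9, 11}; Eulerian path requires 0 or 2)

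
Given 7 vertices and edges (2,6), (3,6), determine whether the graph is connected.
No, it has 5 components: {1}, {2, 3, 6}, {4}, {5}, {7}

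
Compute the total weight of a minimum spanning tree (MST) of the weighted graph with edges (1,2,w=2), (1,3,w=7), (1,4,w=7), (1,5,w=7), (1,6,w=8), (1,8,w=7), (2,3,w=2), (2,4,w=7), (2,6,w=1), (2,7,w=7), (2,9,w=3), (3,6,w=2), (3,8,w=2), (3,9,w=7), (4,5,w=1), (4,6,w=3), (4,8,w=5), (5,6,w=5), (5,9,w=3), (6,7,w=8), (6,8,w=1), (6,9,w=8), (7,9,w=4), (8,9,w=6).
17 (MST edges: (1,2,w=2), (2,3,w=2), (2,6,w=1), (2,9,w=3), (4,5,w=1), (4,6,w=3), (6,8,w=1), (7,9,w=4); sum of weights 2 + 2 + 1 + 3 + 1 + 3 + 1 + 4 = 17)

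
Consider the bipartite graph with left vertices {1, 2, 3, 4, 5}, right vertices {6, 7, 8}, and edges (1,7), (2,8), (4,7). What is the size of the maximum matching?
2 (matching: (1,7), (2,8); upper bound min(|L|,|R|) = min(5,3) = 3)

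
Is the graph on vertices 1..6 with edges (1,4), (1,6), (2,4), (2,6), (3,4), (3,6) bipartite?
Yes. Partition: {1, 2, 3, 5}, {4, 6}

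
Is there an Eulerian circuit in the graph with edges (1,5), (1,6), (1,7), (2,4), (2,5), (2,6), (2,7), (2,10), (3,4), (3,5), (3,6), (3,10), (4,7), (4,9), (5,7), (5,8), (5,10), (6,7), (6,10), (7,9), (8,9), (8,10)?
No (6 vertices have odd degree: {1, 2, 6, 8, 9, 10}; Eulerian circuit requires 0)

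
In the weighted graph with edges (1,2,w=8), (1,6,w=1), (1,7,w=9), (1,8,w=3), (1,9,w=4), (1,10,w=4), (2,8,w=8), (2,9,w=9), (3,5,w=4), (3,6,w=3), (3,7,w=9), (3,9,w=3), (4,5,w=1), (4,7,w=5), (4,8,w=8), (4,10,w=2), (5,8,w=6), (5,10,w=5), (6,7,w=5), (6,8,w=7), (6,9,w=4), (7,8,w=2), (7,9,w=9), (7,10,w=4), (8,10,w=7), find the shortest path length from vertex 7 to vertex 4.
5 (path: 7 -> 4; weights 5 = 5)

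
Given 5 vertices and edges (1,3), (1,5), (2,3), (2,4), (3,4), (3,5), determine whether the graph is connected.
Yes (BFS from 1 visits [1, 3, 5, 2, 4] — all 5 vertices reached)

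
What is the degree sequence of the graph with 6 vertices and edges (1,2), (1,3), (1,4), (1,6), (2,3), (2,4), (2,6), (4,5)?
[4, 4, 3, 2, 2, 1] (degrees: deg(1)=4, deg(2)=4, deg(3)=2, deg(4)=3, deg(5)=1, deg(6)=2)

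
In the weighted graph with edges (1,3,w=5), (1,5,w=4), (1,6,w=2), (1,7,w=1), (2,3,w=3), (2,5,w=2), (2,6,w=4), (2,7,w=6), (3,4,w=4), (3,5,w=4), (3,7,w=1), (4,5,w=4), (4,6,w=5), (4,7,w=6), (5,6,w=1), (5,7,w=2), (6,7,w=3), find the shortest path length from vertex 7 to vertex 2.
4 (path: 7 -> 3 -> 2; weights 1 + 3 = 4)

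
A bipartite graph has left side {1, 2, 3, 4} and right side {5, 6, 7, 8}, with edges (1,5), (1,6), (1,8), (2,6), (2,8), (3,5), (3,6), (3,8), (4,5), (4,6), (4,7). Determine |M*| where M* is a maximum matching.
4 (matching: (1,8), (2,6), (3,5), (4,7); upper bound min(|L|,|R|) = min(4,4) = 4)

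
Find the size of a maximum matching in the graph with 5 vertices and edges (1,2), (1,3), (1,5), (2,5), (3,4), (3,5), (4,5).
2 (matching: (1,3), (4,5); upper bound floor(n/2) = floor(5/2) = 2)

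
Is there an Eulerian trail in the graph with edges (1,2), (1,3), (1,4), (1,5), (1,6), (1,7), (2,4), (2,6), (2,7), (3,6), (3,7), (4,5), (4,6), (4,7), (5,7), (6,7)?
No (4 vertices have odd degree: {3, 4, 5, 6}; Eulerian path requires 0 or 2)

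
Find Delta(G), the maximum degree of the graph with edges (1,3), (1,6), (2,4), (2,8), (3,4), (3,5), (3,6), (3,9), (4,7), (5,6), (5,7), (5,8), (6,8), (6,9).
5 (attained at vertices 3, 6)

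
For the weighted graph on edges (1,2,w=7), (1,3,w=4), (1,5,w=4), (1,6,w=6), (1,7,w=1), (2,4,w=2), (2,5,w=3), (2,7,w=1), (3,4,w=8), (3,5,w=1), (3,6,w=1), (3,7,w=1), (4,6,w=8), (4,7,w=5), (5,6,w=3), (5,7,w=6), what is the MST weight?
7 (MST edges: (1,7,w=1), (2,4,w=2), (2,7,w=1), (3,5,w=1), (3,6,w=1), (3,7,w=1); sum of weights 1 + 2 + 1 + 1 + 1 + 1 = 7)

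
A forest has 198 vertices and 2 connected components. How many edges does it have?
196 (Each of the 2 component trees on V_i vertices has V_i - 1 edges; summing gives V - C = 198 - 2 = 196)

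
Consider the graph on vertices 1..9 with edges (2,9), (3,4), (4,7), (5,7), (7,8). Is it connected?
No, it has 4 components: {1}, {2, 9}, {3, 4, 5, 7, 8}, {6}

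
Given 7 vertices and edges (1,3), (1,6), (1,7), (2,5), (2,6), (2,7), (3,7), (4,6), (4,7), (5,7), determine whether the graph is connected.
Yes (BFS from 1 visits [1, 3, 6, 7, 2, 4, 5] — all 7 vertices reached)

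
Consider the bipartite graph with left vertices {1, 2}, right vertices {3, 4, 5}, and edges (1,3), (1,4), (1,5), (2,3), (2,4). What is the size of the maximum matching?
2 (matching: (1,5), (2,4); upper bound min(|L|,|R|) = min(2,3) = 2)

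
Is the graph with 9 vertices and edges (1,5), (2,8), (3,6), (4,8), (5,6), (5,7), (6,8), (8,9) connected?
Yes (BFS from 1 visits [1, 5, 6, 7, 3, 8, 2, 4, 9] — all 9 vertices reached)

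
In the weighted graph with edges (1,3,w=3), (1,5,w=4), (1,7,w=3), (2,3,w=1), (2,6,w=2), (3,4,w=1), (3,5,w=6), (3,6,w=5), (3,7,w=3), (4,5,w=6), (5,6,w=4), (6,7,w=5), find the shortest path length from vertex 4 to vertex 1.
4 (path: 4 -> 3 -> 1; weights 1 + 3 = 4)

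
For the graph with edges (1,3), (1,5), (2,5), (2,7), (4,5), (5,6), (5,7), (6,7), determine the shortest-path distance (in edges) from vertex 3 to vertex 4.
3 (path: 3 -> 1 -> 5 -> 4, 3 edges)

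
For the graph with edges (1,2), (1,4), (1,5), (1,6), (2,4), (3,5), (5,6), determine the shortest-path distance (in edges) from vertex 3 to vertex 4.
3 (path: 3 -> 5 -> 1 -> 4, 3 edges)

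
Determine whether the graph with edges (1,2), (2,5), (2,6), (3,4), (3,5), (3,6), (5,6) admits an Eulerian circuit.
No (6 vertices have odd degree: {1, 2, 3, 4, 5, 6}; Eulerian circuit requires 0)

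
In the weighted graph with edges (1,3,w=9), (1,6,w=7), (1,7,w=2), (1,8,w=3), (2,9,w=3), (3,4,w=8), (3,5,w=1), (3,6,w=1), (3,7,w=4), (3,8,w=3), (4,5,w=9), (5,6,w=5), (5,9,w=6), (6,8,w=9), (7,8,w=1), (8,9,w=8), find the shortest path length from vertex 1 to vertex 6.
7 (path: 1 -> 6; weights 7 = 7)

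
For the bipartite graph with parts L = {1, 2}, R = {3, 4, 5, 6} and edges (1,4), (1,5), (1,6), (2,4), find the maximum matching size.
2 (matching: (1,6), (2,4); upper bound min(|L|,|R|) = min(2,4) = 2)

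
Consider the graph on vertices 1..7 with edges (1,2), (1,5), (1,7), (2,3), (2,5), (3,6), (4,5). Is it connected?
Yes (BFS from 1 visits [1, 2, 5, 7, 3, 4, 6] — all 7 vertices reached)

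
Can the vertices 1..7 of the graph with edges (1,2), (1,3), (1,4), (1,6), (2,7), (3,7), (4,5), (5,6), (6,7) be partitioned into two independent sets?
Yes. Partition: {1, 5, 7}, {2, 3, 4, 6}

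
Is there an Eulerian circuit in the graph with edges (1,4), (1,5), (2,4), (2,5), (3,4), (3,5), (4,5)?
Yes (the graph is connected and all 5 vertices have even degree)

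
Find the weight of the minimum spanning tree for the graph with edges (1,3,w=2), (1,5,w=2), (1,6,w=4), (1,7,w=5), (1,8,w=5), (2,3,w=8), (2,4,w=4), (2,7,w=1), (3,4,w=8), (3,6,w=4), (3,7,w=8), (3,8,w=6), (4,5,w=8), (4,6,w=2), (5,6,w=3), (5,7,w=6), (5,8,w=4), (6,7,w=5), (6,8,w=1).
15 (MST edges: (1,3,w=2), (1,5,w=2), (2,4,w=4), (2,7,w=1), (4,6,w=2), (5,6,w=3), (6,8,w=1); sum of weights 2 + 2 + 4 + 1 + 2 + 3 + 1 = 15)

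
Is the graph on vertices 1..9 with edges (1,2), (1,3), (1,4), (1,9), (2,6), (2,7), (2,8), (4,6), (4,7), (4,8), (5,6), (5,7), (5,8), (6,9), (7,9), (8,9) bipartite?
Yes. Partition: {1, 6, 7, 8}, {2, 3, 4, 5, 9}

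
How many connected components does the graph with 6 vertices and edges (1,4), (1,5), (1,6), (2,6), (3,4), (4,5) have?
1 (components: {1, 2, 3, 4, 5, 6})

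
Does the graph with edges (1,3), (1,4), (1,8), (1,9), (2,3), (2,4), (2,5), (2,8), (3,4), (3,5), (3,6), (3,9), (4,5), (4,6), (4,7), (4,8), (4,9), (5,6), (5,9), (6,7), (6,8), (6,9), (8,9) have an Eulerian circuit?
No (2 vertices have odd degree: {5, 8}; Eulerian circuit requires 0)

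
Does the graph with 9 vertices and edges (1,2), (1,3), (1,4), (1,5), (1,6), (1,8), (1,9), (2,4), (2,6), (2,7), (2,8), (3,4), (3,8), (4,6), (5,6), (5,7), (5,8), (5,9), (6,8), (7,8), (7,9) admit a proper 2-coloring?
No (odd cycle of length 3: 6 -> 1 -> 5 -> 6)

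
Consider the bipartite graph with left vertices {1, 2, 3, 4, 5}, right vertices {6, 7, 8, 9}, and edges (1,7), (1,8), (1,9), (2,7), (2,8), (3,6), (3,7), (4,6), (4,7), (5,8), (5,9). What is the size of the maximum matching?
4 (matching: (1,9), (2,8), (3,7), (4,6); upper bound min(|L|,|R|) = min(5,4) = 4)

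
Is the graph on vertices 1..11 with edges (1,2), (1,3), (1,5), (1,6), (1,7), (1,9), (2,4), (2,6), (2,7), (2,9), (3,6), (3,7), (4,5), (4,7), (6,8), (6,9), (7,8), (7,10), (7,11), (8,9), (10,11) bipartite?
No (odd cycle of length 3: 7 -> 1 -> 2 -> 7)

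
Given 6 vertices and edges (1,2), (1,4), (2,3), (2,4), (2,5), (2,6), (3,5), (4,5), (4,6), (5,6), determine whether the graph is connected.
Yes (BFS from 1 visits [1, 2, 4, 3, 5, 6] — all 6 vertices reached)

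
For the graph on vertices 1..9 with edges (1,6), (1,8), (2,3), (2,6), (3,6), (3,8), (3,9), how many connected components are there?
4 (components: {1, 2, 3, 6, 8, 9}, {4}, {5}, {7})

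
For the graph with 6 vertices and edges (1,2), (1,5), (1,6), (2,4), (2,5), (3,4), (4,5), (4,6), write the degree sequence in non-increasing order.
[4, 3, 3, 3, 2, 1] (degrees: deg(1)=3, deg(2)=3, deg(3)=1, deg(4)=4, deg(5)=3, deg(6)=2)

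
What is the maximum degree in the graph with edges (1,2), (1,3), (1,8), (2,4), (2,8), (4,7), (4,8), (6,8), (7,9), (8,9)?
5 (attained at vertex 8)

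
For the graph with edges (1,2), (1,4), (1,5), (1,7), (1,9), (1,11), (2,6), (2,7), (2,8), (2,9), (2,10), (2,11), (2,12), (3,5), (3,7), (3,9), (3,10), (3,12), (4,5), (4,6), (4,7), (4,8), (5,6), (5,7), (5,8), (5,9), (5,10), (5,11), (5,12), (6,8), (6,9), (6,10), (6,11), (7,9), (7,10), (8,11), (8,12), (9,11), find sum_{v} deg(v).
76 (handshake: sum of degrees = 2|E| = 2 x 38 = 76)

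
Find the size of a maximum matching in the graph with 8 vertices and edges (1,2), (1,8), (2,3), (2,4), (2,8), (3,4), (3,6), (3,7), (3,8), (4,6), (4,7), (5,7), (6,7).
4 (matching: (1,2), (3,8), (4,6), (5,7); upper bound floor(n/2) = floor(8/2) = 4)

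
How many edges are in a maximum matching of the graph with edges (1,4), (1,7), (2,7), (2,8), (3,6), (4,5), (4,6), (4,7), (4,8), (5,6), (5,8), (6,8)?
4 (matching: (1,4), (2,7), (3,6), (5,8); upper bound floor(n/2) = floor(8/2) = 4)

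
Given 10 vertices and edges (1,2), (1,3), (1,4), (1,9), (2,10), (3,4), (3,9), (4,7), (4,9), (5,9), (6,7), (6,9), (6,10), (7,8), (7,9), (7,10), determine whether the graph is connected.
Yes (BFS from 1 visits [1, 2, 3, 4, 9, 10, 7, 5, 6, 8] — all 10 vertices reached)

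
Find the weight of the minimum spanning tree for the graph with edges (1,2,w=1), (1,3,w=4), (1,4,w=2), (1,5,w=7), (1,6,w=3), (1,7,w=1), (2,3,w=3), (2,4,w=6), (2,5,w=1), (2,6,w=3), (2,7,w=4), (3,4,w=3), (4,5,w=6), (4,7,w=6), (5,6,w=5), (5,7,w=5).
11 (MST edges: (1,2,w=1), (1,4,w=2), (1,6,w=3), (1,7,w=1), (2,3,w=3), (2,5,w=1); sum of weights 1 + 2 + 3 + 1 + 3 + 1 = 11)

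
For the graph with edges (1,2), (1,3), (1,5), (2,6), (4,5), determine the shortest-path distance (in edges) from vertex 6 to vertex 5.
3 (path: 6 -> 2 -> 1 -> 5, 3 edges)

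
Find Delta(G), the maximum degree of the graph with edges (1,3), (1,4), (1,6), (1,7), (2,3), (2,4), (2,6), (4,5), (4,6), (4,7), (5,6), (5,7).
5 (attained at vertex 4)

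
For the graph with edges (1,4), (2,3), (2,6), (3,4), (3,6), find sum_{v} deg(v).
10 (handshake: sum of degrees = 2|E| = 2 x 5 = 10)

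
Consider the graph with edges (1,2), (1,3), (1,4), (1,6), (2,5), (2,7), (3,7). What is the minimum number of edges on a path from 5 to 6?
3 (path: 5 -> 2 -> 1 -> 6, 3 edges)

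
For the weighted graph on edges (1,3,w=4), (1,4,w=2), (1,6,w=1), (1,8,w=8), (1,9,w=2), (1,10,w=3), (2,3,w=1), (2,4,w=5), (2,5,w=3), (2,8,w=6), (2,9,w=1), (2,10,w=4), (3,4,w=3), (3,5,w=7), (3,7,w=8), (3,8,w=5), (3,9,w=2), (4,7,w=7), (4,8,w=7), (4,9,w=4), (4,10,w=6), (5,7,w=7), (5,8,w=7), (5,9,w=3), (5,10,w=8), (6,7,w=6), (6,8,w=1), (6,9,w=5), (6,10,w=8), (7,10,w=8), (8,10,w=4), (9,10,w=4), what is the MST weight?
20 (MST edges: (1,4,w=2), (1,6,w=1), (1,9,w=2), (1,10,w=3), (2,3,w=1), (2,5,w=3), (2,9,w=1), (6,7,w=6), (6,8,w=1); sum of weights 2 + 1 + 2 + 3 + 1 + 3 + 1 + 6 + 1 = 20)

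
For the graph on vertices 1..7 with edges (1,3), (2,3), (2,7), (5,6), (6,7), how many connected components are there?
2 (components: {1, 2, 3, 5, 6, 7}, {4})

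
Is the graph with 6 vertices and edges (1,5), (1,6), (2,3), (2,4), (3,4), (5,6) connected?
No, it has 2 components: {1, 5, 6}, {2, 3, 4}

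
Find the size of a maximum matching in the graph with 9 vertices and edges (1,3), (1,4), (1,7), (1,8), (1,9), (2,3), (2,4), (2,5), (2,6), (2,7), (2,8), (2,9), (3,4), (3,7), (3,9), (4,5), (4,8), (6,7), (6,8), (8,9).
4 (matching: (1,4), (2,9), (3,7), (6,8); upper bound floor(n/2) = floor(9/2) = 4)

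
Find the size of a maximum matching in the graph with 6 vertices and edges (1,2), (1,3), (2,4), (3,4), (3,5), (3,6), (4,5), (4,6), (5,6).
3 (matching: (1,2), (3,4), (5,6); upper bound floor(n/2) = floor(6/2) = 3)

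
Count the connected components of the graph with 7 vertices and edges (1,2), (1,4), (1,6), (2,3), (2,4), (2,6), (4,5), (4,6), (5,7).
1 (components: {1, 2, 3, 4, 5, 6, 7})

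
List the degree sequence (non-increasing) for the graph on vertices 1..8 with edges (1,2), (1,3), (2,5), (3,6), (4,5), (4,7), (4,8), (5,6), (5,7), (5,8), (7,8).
[5, 3, 3, 3, 2, 2, 2, 2] (degrees: deg(1)=2, deg(2)=2, deg(3)=2, deg(4)=3, deg(5)=5, deg(6)=2, deg(7)=3, deg(8)=3)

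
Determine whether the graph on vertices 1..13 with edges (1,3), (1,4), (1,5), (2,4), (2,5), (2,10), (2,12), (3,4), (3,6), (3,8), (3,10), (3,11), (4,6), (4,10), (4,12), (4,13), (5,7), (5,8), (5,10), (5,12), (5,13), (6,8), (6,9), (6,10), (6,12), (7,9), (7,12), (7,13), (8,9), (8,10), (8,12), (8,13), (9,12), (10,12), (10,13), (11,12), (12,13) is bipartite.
No (odd cycle of length 3: 4 -> 1 -> 3 -> 4)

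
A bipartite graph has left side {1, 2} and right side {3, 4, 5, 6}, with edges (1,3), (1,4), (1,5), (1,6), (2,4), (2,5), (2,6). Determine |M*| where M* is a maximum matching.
2 (matching: (1,6), (2,5); upper bound min(|L|,|R|) = min(2,4) = 2)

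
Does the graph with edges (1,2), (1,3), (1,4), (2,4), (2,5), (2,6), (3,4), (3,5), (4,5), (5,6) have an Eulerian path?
Yes (the graph is connected and exactly 2 vertices have odd degree: {1, 3}; any Eulerian path must start and end at those)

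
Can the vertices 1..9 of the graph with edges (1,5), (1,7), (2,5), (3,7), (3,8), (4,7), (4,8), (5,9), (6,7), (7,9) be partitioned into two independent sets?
Yes. Partition: {1, 2, 3, 4, 6, 9}, {5, 7, 8}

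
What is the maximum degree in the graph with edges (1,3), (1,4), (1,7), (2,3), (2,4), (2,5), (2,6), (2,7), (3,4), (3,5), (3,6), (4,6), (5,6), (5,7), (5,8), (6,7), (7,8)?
5 (attained at vertices 2, 3, 5, 6, 7)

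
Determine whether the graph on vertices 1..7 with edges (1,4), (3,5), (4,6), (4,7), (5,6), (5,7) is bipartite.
Yes. Partition: {1, 2, 3, 6, 7}, {4, 5}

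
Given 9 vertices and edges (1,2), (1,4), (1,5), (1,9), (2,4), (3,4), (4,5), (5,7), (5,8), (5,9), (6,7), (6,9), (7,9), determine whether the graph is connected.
Yes (BFS from 1 visits [1, 2, 4, 5, 9, 3, 7, 8, 6] — all 9 vertices reached)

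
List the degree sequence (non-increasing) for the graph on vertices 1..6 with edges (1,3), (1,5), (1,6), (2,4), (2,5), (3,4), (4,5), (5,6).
[4, 3, 3, 2, 2, 2] (degrees: deg(1)=3, deg(2)=2, deg(3)=2, deg(4)=3, deg(5)=4, deg(6)=2)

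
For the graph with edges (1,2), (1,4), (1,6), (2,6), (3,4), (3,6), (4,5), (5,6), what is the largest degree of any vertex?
4 (attained at vertex 6)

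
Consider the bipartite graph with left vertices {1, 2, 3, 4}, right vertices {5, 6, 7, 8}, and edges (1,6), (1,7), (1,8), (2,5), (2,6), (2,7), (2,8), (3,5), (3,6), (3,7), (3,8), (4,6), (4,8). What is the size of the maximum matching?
4 (matching: (1,8), (2,7), (3,5), (4,6); upper bound min(|L|,|R|) = min(4,4) = 4)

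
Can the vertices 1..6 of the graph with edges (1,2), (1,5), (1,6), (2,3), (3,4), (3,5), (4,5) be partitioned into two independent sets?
No (odd cycle of length 3: 4 -> 5 -> 3 -> 4)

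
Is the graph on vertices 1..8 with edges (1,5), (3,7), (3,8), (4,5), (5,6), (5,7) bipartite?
Yes. Partition: {1, 2, 4, 6, 7, 8}, {3, 5}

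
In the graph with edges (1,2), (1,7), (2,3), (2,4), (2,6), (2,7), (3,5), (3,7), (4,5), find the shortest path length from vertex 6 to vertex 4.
2 (path: 6 -> 2 -> 4, 2 edges)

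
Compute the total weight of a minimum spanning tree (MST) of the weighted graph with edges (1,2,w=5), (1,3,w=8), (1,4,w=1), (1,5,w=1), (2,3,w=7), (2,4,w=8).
14 (MST edges: (1,2,w=5), (1,4,w=1), (1,5,w=1), (2,3,w=7); sum of weights 5 + 1 + 1 + 7 = 14)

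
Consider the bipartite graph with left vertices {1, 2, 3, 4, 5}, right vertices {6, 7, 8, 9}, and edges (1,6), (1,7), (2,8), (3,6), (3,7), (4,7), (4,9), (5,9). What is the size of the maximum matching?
4 (matching: (1,7), (2,8), (3,6), (4,9); upper bound min(|L|,|R|) = min(5,4) = 4)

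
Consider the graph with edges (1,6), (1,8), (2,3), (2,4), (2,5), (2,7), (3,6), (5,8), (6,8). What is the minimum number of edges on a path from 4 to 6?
3 (path: 4 -> 2 -> 3 -> 6, 3 edges)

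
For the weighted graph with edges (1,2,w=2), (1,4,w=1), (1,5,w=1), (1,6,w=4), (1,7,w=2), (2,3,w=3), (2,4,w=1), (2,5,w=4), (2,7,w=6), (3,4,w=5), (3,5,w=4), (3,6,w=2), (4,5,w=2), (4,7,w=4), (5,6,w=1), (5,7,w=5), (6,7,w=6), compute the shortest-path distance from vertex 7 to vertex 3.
6 (path: 7 -> 1 -> 5 -> 6 -> 3; weights 2 + 1 + 1 + 2 = 6)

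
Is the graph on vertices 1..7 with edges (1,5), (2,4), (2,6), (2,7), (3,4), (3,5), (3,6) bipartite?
Yes. Partition: {1, 2, 3}, {4, 5, 6, 7}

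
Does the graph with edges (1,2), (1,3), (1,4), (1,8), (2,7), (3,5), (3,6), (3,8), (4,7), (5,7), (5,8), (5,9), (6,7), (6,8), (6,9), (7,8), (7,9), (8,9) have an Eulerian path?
Yes — and in fact it has an Eulerian circuit (the graph is connected and all 9 vertices have even degree)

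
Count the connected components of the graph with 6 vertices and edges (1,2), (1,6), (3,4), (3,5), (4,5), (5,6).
1 (components: {1, 2, 3, 4, 5, 6})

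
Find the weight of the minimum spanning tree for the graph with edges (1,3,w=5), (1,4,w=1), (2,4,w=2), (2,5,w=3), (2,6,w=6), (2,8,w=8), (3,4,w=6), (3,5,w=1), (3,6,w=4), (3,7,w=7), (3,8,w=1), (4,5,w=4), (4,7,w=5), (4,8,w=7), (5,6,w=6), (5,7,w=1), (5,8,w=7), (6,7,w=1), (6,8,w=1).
10 (MST edges: (1,4,w=1), (2,4,w=2), (2,5,w=3), (3,5,w=1), (3,8,w=1), (5,7,w=1), (6,7,w=1); sum of weights 1 + 2 + 3 + 1 + 1 + 1 + 1 = 10)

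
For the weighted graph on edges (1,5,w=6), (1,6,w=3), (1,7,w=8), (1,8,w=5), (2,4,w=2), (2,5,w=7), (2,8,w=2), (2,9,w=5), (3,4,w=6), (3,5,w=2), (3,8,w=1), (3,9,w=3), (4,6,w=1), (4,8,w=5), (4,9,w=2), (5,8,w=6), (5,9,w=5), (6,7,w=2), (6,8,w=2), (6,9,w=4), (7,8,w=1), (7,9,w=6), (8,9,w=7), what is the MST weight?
14 (MST edges: (1,6,w=3), (2,4,w=2), (2,8,w=2), (3,5,w=2), (3,8,w=1), (4,6,w=1), (4,9,w=2), (7,8,w=1); sum of weights 3 + 2 + 2 + 2 + 1 + 1 + 2 + 1 = 14)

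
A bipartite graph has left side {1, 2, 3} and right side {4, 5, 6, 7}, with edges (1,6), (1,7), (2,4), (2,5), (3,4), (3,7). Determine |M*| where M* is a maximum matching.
3 (matching: (1,6), (2,5), (3,7); upper bound min(|L|,|R|) = min(3,4) = 3)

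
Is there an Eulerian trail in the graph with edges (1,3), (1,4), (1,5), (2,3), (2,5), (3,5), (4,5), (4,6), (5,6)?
No (4 vertices have odd degree: {1, 3, 4, 5}; Eulerian path requires 0 or 2)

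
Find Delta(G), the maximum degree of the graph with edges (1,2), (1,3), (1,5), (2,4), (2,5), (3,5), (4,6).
3 (attained at vertices 1, 2, 5)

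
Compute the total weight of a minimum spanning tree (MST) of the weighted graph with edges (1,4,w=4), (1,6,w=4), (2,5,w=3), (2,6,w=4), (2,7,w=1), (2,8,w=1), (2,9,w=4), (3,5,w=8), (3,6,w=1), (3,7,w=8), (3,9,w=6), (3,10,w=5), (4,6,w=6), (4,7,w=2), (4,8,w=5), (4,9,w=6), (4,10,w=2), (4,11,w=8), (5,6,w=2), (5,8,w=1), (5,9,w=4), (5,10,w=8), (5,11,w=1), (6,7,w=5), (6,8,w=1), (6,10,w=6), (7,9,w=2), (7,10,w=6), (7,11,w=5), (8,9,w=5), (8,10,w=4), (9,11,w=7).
16 (MST edges: (1,6,w=4), (2,7,w=1), (2,8,w=1), (3,6,w=1), (4,7,w=2), (4,10,w=2), (5,8,w=1), (5,11,w=1), (6,8,w=1), (7,9,w=2); sum of weights 4 + 1 + 1 + 1 + 2 + 2 + 1 + 1 + 1 + 2 = 16)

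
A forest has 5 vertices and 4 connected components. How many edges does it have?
1 (Each of the 4 component trees on V_i vertices has V_i - 1 edges; summing gives V - C = 5 - 4 = 1)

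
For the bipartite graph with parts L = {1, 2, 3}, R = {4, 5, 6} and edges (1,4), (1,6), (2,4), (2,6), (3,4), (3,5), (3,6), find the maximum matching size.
3 (matching: (1,6), (2,4), (3,5); upper bound min(|L|,|R|) = min(3,3) = 3)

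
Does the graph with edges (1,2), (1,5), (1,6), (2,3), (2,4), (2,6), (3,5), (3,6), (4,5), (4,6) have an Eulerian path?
No (4 vertices have odd degree: {1, 3, 4, 5}; Eulerian path requires 0 or 2)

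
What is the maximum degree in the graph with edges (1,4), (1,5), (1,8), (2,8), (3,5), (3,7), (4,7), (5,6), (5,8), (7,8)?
4 (attained at vertices 5, 8)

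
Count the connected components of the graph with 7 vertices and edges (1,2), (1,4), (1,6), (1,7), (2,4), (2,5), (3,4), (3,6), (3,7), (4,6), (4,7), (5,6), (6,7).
1 (components: {1, 2, 3, 4, 5, 6, 7})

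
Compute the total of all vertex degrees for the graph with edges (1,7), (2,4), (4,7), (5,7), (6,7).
10 (handshake: sum of degrees = 2|E| = 2 x 5 = 10)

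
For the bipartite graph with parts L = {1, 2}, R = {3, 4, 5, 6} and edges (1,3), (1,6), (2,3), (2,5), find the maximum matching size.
2 (matching: (1,6), (2,5); upper bound min(|L|,|R|) = min(2,4) = 2)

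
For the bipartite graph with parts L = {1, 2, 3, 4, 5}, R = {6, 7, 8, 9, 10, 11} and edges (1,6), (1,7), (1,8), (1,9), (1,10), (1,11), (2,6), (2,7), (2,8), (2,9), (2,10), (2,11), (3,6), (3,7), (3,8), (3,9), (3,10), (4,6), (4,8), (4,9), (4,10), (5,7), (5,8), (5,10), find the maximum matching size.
5 (matching: (1,11), (2,10), (3,9), (4,8), (5,7); upper bound min(|L|,|R|) = min(5,6) = 5)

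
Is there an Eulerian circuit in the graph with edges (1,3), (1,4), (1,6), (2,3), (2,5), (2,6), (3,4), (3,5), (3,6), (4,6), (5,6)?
No (6 vertices have odd degree: {1, 2, 3, 4, 5, 6}; Eulerian circuit requires 0)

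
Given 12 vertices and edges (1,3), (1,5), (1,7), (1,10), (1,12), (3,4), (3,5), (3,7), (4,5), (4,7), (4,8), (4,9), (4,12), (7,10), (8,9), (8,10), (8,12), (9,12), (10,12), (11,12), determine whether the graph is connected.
No, it has 3 components: {1, 3, 4, 5, 7, 8, 9, 10, 11, 12}, {2}, {6}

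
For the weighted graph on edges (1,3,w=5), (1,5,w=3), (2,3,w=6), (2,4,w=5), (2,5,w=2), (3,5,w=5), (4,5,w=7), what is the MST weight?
15 (MST edges: (1,3,w=5), (1,5,w=3), (2,4,w=5), (2,5,w=2); sum of weights 5 + 3 + 5 + 2 = 15)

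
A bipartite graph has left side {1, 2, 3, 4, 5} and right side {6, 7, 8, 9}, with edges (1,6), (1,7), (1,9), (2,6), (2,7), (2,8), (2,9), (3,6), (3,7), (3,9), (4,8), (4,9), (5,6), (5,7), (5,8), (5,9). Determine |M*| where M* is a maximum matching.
4 (matching: (1,9), (2,8), (3,7), (5,6); upper bound min(|L|,|R|) = min(5,4) = 4)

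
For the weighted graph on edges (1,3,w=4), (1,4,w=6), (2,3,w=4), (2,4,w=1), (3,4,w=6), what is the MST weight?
9 (MST edges: (1,3,w=4), (2,3,w=4), (2,4,w=1); sum of weights 4 + 4 + 1 = 9)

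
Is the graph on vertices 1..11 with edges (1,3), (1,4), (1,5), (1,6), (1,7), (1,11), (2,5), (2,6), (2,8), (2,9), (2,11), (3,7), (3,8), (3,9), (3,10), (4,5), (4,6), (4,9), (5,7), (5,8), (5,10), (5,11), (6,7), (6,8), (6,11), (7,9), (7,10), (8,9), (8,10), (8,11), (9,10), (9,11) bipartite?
No (odd cycle of length 3: 3 -> 1 -> 7 -> 3)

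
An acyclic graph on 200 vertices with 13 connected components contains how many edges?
187 (Each of the 13 component trees on V_i vertices has V_i - 1 edges; summing gives V - C = 200 - 13 = 187)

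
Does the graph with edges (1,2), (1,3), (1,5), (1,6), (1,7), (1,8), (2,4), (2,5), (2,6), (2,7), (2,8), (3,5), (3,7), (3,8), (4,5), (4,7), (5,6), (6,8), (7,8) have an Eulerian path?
No (4 vertices have odd degree: {4, 5, 7, 8}; Eulerian path requires 0 or 2)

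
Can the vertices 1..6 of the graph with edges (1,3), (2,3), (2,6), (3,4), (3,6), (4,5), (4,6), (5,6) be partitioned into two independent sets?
No (odd cycle of length 3: 6 -> 3 -> 2 -> 6)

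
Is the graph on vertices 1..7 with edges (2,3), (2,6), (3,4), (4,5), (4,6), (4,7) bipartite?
Yes. Partition: {1, 2, 4}, {3, 5, 6, 7}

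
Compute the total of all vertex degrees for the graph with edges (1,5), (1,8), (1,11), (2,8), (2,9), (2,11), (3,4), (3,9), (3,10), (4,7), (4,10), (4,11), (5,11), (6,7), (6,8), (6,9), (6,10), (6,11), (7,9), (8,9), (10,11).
42 (handshake: sum of degrees = 2|E| = 2 x 21 = 42)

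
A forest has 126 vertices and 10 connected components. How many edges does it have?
116 (Each of the 10 component trees on V_i vertices has V_i - 1 edges; summing gives V - C = 126 - 10 = 116)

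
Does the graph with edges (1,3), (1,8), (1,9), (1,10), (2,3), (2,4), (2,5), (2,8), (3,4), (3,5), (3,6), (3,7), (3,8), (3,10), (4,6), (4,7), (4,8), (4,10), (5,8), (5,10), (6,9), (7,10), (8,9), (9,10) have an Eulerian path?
Yes (the graph is connected and exactly 2 vertices have odd degree: {6, 7}; any Eulerian path must start and end at those)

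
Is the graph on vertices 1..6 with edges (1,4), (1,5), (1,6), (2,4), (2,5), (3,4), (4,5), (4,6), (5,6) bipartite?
No (odd cycle of length 3: 4 -> 1 -> 5 -> 4)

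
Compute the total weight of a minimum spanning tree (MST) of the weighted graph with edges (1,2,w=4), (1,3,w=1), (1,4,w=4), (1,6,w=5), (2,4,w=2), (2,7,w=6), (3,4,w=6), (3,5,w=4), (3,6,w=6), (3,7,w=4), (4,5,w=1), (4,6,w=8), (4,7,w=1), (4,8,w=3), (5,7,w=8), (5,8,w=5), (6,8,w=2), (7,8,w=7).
14 (MST edges: (1,2,w=4), (1,3,w=1), (2,4,w=2), (4,5,w=1), (4,7,w=1), (4,8,w=3), (6,8,w=2); sum of weights 4 + 1 + 2 + 1 + 1 + 3 + 2 = 14)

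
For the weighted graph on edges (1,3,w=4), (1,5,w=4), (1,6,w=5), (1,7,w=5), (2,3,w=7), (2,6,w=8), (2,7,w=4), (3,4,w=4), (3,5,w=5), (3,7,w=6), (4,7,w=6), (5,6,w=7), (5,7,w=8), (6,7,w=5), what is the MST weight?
26 (MST edges: (1,3,w=4), (1,5,w=4), (1,6,w=5), (1,7,w=5), (2,7,w=4), (3,4,w=4); sum of weights 4 + 4 + 5 + 5 + 4 + 4 = 26)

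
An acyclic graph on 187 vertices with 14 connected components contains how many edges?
173 (Each of the 14 component trees on V_i vertices has V_i - 1 edges; summing gives V - C = 187 - 14 = 173)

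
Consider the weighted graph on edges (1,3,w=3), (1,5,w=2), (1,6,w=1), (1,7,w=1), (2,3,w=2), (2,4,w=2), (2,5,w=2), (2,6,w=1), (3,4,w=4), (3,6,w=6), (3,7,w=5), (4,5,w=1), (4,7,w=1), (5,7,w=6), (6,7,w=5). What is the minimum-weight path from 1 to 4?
2 (path: 1 -> 7 -> 4; weights 1 + 1 = 2)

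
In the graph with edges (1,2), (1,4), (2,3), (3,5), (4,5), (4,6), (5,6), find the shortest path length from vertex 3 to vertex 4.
2 (path: 3 -> 5 -> 4, 2 edges)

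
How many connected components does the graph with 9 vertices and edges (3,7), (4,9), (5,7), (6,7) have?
5 (components: {1}, {2}, {3, 5, 6, 7}, {4, 9}, {8})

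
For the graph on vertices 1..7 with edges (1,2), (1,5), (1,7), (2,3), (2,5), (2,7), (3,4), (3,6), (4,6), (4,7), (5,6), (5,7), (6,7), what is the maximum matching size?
3 (matching: (2,5), (3,6), (4,7); upper bound floor(n/2) = floor(7/2) = 3)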